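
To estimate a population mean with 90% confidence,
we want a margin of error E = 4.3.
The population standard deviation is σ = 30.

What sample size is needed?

Answer: n = 132

Derivation:
z_0.05 = 1.645
n = (z×σ/E)² = (1.645×30/4.3)²
n = 131.7157
Round up: n = 132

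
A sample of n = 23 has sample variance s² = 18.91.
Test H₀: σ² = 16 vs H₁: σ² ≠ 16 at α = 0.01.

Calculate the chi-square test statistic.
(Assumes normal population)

Answer: χ² = 26.0012, fail to reject H₀

Derivation:
df = n - 1 = 22
χ² = (n-1)s²/σ₀² = 22×18.91/16 = 26.0012
Critical values: χ²_{0.995,22} = 8.643, χ²_{0.005,22} = 42.796
Rejection region: χ² < 8.643 or χ² > 42.796
Decision: fail to reject H₀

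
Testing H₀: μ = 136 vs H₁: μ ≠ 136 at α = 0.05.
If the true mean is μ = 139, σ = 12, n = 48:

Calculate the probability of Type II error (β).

SE = σ/√n = 12/√48 = 1.7321
Critical values: μ₀ ± z_0.025×SE = 136 ± 1.960×1.7321
Acceptance region: (132.6051, 139.3949)
Under H₁ (μ = 139): z_high = (139.3949 - 139)/1.7321 = 0.2280, z_low = (132.6051 - 139)/1.7321 = -3.6920
β = P(not reject | H₁) = Φ(0.2280) - Φ(-3.6920) ≈ 0.5901

Answer: β ≈ 0.5901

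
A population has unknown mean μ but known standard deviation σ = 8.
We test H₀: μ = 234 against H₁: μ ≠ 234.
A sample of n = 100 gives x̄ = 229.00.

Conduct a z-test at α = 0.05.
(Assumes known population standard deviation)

Standard error: SE = σ/√n = 8/√100 = 0.8000
z-statistic: z = (x̄ - μ₀)/SE = (229.00 - 234)/0.8000 = -6.2500
Critical value: ±1.960
p-value < 0.0001
Decision: reject H₀

Answer: z = -6.2500, reject H₀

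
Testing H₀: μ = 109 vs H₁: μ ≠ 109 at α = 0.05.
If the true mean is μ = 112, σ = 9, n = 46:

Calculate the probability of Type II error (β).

SE = σ/√n = 9/√46 = 1.3270
Critical values: μ₀ ± z_0.025×SE = 109 ± 1.960×1.3270
Acceptance region: (106.3991, 111.6009)
Under H₁ (μ = 112): z_high = (111.6009 - 112)/1.3270 = -0.3008, z_low = (106.3991 - 112)/1.3270 = -4.2207
β = P(not reject | H₁) = Φ(-0.3008) - Φ(-4.2207) ≈ 0.3818

Answer: β ≈ 0.3818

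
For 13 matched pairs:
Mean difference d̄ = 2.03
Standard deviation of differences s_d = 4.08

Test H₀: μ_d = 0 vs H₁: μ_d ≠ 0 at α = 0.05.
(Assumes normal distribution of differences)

Answer: t = 1.7939, fail to reject H₀

Derivation:
df = n - 1 = 12
SE = s_d/√n = 4.08/√13 = 1.1316
t = d̄/SE = 2.03/1.1316 = 1.7939
Critical value: t_{0.025,12} = ±2.179
p-value ≈ 0.0980
Decision: fail to reject H₀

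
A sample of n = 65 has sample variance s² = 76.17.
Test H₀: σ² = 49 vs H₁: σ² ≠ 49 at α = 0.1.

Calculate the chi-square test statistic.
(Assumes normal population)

df = n - 1 = 64
χ² = (n-1)s²/σ₀² = 64×76.17/49 = 99.4873
Critical values: χ²_{0.95,64} = 46.595, χ²_{0.05,64} = 83.675
Rejection region: χ² < 46.595 or χ² > 83.675
Decision: reject H₀

Answer: χ² = 99.4873, reject H₀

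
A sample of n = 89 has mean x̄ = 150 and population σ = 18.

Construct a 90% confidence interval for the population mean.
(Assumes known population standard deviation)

Answer: (146.8613, 153.1387)

Derivation:
Confidence level: 90%, α = 0.1
z_0.05 = 1.645
SE = σ/√n = 18/√89 = 1.9080
Margin of error = 1.645 × 1.9080 = 3.1387
CI: x̄ ± margin = 150 ± 3.1387
CI: (146.8613, 153.1387)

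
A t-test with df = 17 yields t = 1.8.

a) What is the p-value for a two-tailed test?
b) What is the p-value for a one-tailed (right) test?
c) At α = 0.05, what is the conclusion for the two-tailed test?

Using t-distribution with df = 17:
a) Two-tailed: p = 2×P(T > 1.8) = 0.0896
b) One-tailed: p = P(T > 1.8) = 0.0448
c) 0.0896 ≥ 0.05, fail to reject H₀

Answer: a) 0.0896, b) 0.0448, c) fail to reject H₀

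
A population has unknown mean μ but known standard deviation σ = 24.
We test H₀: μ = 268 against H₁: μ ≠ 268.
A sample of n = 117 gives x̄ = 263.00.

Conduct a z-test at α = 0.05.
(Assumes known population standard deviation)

Standard error: SE = σ/√n = 24/√117 = 2.2188
z-statistic: z = (x̄ - μ₀)/SE = (263.00 - 268)/2.2188 = -2.2535
Critical value: ±1.960
p-value = 0.0242
Decision: reject H₀

Answer: z = -2.2535, reject H₀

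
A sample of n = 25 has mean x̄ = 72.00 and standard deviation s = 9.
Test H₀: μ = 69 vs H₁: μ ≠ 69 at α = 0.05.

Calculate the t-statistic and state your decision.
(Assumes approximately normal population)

df = n - 1 = 24
SE = s/√n = 9/√25 = 1.8000
t = (x̄ - μ₀)/SE = (72.00 - 69)/1.8000 = 1.6667
Critical value: t_{0.025,24} = ±2.064
p-value ≈ 0.1086
Decision: fail to reject H₀

Answer: t = 1.6667, fail to reject H₀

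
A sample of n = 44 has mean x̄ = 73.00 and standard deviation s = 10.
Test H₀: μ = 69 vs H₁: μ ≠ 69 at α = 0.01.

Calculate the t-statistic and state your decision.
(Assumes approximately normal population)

Answer: t = 2.6532, fail to reject H₀

Derivation:
df = n - 1 = 43
SE = s/√n = 10/√44 = 1.5076
t = (x̄ - μ₀)/SE = (73.00 - 69)/1.5076 = 2.6532
Critical value: t_{0.005,43} = ±2.695
p-value ≈ 0.0111
Decision: fail to reject H₀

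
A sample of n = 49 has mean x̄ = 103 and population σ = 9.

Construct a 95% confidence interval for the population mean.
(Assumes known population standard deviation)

Confidence level: 95%, α = 0.05
z_0.025 = 1.960
SE = σ/√n = 9/√49 = 1.2857
Margin of error = 1.960 × 1.2857 = 2.5200
CI: x̄ ± margin = 103 ± 2.5200
CI: (100.4800, 105.5200)

Answer: (100.4800, 105.5200)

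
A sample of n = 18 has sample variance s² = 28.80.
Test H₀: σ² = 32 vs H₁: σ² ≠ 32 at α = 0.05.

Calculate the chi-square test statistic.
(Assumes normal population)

Answer: χ² = 15.3000, fail to reject H₀

Derivation:
df = n - 1 = 17
χ² = (n-1)s²/σ₀² = 17×28.80/32 = 15.3000
Critical values: χ²_{0.975,17} = 7.564, χ²_{0.025,17} = 30.191
Rejection region: χ² < 7.564 or χ² > 30.191
Decision: fail to reject H₀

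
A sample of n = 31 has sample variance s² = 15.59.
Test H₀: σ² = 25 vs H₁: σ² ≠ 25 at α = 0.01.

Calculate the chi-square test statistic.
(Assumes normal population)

df = n - 1 = 30
χ² = (n-1)s²/σ₀² = 30×15.59/25 = 18.7080
Critical values: χ²_{0.995,30} = 13.787, χ²_{0.005,30} = 53.672
Rejection region: χ² < 13.787 or χ² > 53.672
Decision: fail to reject H₀

Answer: χ² = 18.7080, fail to reject H₀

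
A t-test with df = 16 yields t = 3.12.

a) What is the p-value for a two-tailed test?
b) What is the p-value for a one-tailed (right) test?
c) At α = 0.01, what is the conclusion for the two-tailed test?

Answer: a) 0.0066, b) 0.0033, c) reject H₀

Derivation:
Using t-distribution with df = 16:
a) Two-tailed: p = 2×P(T > 3.12) = 0.0066
b) One-tailed: p = P(T > 3.12) = 0.0033
c) 0.0066 < 0.01, reject H₀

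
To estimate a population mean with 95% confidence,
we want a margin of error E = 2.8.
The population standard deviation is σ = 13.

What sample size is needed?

z_0.025 = 1.960
n = (z×σ/E)² = (1.960×13/2.8)²
n = 82.8100
Round up: n = 83

Answer: n = 83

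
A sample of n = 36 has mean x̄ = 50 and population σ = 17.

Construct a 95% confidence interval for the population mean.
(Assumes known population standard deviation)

Confidence level: 95%, α = 0.05
z_0.025 = 1.960
SE = σ/√n = 17/√36 = 2.8333
Margin of error = 1.960 × 2.8333 = 5.5533
CI: x̄ ± margin = 50 ± 5.5533
CI: (44.4467, 55.5533)

Answer: (44.4467, 55.5533)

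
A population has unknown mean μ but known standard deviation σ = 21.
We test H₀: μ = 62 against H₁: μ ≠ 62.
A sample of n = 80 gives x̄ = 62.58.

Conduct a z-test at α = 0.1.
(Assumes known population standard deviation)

Answer: z = 0.2470, fail to reject H₀

Derivation:
Standard error: SE = σ/√n = 21/√80 = 2.3479
z-statistic: z = (x̄ - μ₀)/SE = (62.58 - 62)/2.3479 = 0.2470
Critical value: ±1.645
p-value = 0.8049
Decision: fail to reject H₀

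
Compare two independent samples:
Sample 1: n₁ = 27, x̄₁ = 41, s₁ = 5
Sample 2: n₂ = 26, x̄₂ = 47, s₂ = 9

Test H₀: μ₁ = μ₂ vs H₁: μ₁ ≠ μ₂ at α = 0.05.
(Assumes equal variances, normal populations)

Answer: t = -3.0151, reject H₀

Derivation:
Pooled variance: s²_p = [26×5² + 25×9²]/(51) = 52.4510
s_p = 7.2423
SE = s_p×√(1/n₁ + 1/n₂) = 7.2423×√(1/27 + 1/26) = 1.9900
t = (x̄₁ - x̄₂)/SE = (41 - 47)/1.9900 = -3.0151
df = 51, t-critical = ±2.008
Decision: reject H₀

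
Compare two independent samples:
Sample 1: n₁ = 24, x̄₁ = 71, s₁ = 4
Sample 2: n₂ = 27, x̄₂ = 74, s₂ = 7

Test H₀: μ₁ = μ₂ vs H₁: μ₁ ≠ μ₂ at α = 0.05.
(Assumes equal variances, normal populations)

Pooled variance: s²_p = [23×4² + 26×7²]/(49) = 33.5102
s_p = 5.7888
SE = s_p×√(1/n₁ + 1/n₂) = 5.7888×√(1/24 + 1/27) = 1.6240
t = (x̄₁ - x̄₂)/SE = (71 - 74)/1.6240 = -1.8473
df = 49, t-critical = ±2.010
Decision: fail to reject H₀

Answer: t = -1.8473, fail to reject H₀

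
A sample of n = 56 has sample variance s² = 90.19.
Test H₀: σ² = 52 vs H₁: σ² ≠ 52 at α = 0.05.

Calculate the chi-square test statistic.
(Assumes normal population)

df = n - 1 = 55
χ² = (n-1)s²/σ₀² = 55×90.19/52 = 95.3933
Critical values: χ²_{0.975,55} = 36.398, χ²_{0.025,55} = 77.380
Rejection region: χ² < 36.398 or χ² > 77.380
Decision: reject H₀

Answer: χ² = 95.3933, reject H₀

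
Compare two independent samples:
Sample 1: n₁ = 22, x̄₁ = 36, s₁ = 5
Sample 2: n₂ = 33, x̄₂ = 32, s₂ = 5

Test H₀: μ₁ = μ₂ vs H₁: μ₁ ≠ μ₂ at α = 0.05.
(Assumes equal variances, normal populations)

Answer: t = 2.9066, reject H₀

Derivation:
Pooled variance: s²_p = [21×5² + 32×5²]/(53) = 25.0000
s_p = 5.0000
SE = s_p×√(1/n₁ + 1/n₂) = 5.0000×√(1/22 + 1/33) = 1.3762
t = (x̄₁ - x̄₂)/SE = (36 - 32)/1.3762 = 2.9066
df = 53, t-critical = ±2.006
Decision: reject H₀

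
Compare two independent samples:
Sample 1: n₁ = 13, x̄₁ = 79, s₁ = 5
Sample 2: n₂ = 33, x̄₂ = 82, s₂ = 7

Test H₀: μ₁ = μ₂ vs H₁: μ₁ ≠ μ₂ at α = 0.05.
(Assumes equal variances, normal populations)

Answer: t = -1.4061, fail to reject H₀

Derivation:
Pooled variance: s²_p = [12×5² + 32×7²]/(44) = 42.4545
s_p = 6.5157
SE = s_p×√(1/n₁ + 1/n₂) = 6.5157×√(1/13 + 1/33) = 2.1336
t = (x̄₁ - x̄₂)/SE = (79 - 82)/2.1336 = -1.4061
df = 44, t-critical = ±2.015
Decision: fail to reject H₀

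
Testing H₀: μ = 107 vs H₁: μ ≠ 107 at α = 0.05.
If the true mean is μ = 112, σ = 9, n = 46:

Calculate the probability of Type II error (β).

SE = σ/√n = 9/√46 = 1.3270
Critical values: μ₀ ± z_0.025×SE = 107 ± 1.960×1.3270
Acceptance region: (104.3991, 109.6009)
Under H₁ (μ = 112): z_high = (109.6009 - 112)/1.3270 = -1.8079, z_low = (104.3991 - 112)/1.3270 = -5.7279
β = P(not reject | H₁) = Φ(-1.8079) - Φ(-5.7279) ≈ 0.0353

Answer: β ≈ 0.0353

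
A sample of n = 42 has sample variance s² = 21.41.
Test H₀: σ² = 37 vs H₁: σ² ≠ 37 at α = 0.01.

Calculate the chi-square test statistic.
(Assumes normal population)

Answer: χ² = 23.7246, fail to reject H₀

Derivation:
df = n - 1 = 41
χ² = (n-1)s²/σ₀² = 41×21.41/37 = 23.7246
Critical values: χ²_{0.995,41} = 21.421, χ²_{0.005,41} = 68.053
Rejection region: χ² < 21.421 or χ² > 68.053
Decision: fail to reject H₀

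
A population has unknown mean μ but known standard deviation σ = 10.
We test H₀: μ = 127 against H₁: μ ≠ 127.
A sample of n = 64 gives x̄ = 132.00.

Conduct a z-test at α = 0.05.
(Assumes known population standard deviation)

Answer: z = 4.0000, reject H₀

Derivation:
Standard error: SE = σ/√n = 10/√64 = 1.2500
z-statistic: z = (x̄ - μ₀)/SE = (132.00 - 127)/1.2500 = 4.0000
Critical value: ±1.960
p-value = 0.0001
Decision: reject H₀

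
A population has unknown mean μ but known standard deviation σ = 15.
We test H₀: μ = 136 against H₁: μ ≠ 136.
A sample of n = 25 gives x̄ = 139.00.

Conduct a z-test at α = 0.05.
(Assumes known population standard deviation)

Answer: z = 1.0000, fail to reject H₀

Derivation:
Standard error: SE = σ/√n = 15/√25 = 3.0000
z-statistic: z = (x̄ - μ₀)/SE = (139.00 - 136)/3.0000 = 1.0000
Critical value: ±1.960
p-value = 0.3173
Decision: fail to reject H₀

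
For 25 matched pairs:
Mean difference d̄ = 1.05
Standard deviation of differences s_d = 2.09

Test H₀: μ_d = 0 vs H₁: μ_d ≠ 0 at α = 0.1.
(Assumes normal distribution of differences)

Answer: t = 2.5120, reject H₀

Derivation:
df = n - 1 = 24
SE = s_d/√n = 2.09/√25 = 0.4180
t = d̄/SE = 1.05/0.4180 = 2.5120
Critical value: t_{0.05,24} = ±1.711
p-value ≈ 0.0191
Decision: reject H₀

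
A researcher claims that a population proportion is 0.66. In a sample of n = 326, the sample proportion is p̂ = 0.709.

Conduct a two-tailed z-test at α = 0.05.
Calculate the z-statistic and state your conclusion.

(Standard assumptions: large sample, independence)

H₀: p = 0.66, H₁: p ≠ 0.66
Standard error: SE = √(p₀(1-p₀)/n) = √(0.66×0.34/326) = 0.026236
z-statistic: z = (p̂ - p₀)/SE = (0.709 - 0.66)/0.026236 = 1.8677
Critical value: z_0.025 = ±1.960
p-value = 0.0618
Decision: fail to reject H₀ at α = 0.05

Answer: z = 1.8677, fail to reject H₀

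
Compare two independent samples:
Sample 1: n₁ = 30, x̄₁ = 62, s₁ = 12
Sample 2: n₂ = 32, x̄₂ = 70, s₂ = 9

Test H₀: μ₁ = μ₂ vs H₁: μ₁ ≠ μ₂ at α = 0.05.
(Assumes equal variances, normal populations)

Answer: t = -2.9818, reject H₀

Derivation:
Pooled variance: s²_p = [29×12² + 31×9²]/(60) = 111.4500
s_p = 10.5570
SE = s_p×√(1/n₁ + 1/n₂) = 10.5570×√(1/30 + 1/32) = 2.6829
t = (x̄₁ - x̄₂)/SE = (62 - 70)/2.6829 = -2.9818
df = 60, t-critical = ±2.000
Decision: reject H₀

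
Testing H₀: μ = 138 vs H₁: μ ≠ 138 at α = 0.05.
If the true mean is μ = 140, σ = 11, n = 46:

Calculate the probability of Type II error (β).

Answer: β ≈ 0.7657

Derivation:
SE = σ/√n = 11/√46 = 1.6219
Critical values: μ₀ ± z_0.025×SE = 138 ± 1.960×1.6219
Acceptance region: (134.8211, 141.1789)
Under H₁ (μ = 140): z_high = (141.1789 - 140)/1.6219 = 0.7269, z_low = (134.8211 - 140)/1.6219 = -3.1931
β = P(not reject | H₁) = Φ(0.7269) - Φ(-3.1931) ≈ 0.7657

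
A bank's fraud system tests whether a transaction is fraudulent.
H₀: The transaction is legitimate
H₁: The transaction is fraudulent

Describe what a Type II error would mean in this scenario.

A Type I error (probability α) occurs when we reject a true H₀.
A Type II error (probability β) occurs when we fail to reject a false H₀.

Answer: Allowing a fraudulent transaction to go through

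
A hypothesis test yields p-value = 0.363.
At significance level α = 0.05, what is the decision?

Compare p-value to α:
0.363 ≥ 0.05
Decision: fail to reject H₀

Answer: fail to reject H₀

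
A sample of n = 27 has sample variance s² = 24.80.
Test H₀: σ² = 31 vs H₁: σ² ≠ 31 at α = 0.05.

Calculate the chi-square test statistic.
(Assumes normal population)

df = n - 1 = 26
χ² = (n-1)s²/σ₀² = 26×24.80/31 = 20.8000
Critical values: χ²_{0.975,26} = 13.844, χ²_{0.025,26} = 41.923
Rejection region: χ² < 13.844 or χ² > 41.923
Decision: fail to reject H₀

Answer: χ² = 20.8000, fail to reject H₀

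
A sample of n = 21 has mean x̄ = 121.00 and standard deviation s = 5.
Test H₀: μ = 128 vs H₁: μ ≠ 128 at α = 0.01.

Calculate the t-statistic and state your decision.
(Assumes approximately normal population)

Answer: t = -6.4155, reject H₀

Derivation:
df = n - 1 = 20
SE = s/√n = 5/√21 = 1.0911
t = (x̄ - μ₀)/SE = (121.00 - 128)/1.0911 = -6.4155
Critical value: t_{0.005,20} = ±2.845
p-value < 0.0001
Decision: reject H₀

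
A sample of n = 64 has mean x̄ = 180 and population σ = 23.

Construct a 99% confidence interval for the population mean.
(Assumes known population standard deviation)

Confidence level: 99%, α = 0.01
z_0.005 = 2.576
SE = σ/√n = 23/√64 = 2.8750
Margin of error = 2.576 × 2.8750 = 7.4060
CI: x̄ ± margin = 180 ± 7.4060
CI: (172.5940, 187.4060)

Answer: (172.5940, 187.4060)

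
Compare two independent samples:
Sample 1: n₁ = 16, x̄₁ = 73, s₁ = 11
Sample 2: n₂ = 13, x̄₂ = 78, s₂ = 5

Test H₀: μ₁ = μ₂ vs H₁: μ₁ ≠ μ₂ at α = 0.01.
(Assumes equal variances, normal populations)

Answer: t = -1.5130, fail to reject H₀

Derivation:
Pooled variance: s²_p = [15×11² + 12×5²]/(27) = 78.3333
s_p = 8.8506
SE = s_p×√(1/n₁ + 1/n₂) = 8.8506×√(1/16 + 1/13) = 3.3048
t = (x̄₁ - x̄₂)/SE = (73 - 78)/3.3048 = -1.5130
df = 27, t-critical = ±2.771
Decision: fail to reject H₀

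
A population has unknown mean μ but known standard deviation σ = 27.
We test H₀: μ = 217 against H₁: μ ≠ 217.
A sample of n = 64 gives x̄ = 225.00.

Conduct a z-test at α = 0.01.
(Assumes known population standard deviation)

Standard error: SE = σ/√n = 27/√64 = 3.3750
z-statistic: z = (x̄ - μ₀)/SE = (225.00 - 217)/3.3750 = 2.3704
Critical value: ±2.576
p-value = 0.0178
Decision: fail to reject H₀

Answer: z = 2.3704, fail to reject H₀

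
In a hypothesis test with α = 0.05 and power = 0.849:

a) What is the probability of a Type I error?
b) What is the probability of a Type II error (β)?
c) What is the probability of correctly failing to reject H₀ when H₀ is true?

Answer: a) 0.05, b) 0.151, c) 0.95

Derivation:
a) Type I error probability = α = 0.05
b) Power = P(reject H₀ | H₁ true) = 1 - β = 0.849, so Type II error probability = β = 1 - Power = 0.151
c) P(fail to reject H₀ | H₀ true) = 1 - α = 0.95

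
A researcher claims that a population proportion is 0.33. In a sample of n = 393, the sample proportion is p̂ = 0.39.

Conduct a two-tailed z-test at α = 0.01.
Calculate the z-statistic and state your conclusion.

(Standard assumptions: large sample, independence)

H₀: p = 0.33, H₁: p ≠ 0.33
Standard error: SE = √(p₀(1-p₀)/n) = √(0.33×0.67/393) = 0.023719
z-statistic: z = (p̂ - p₀)/SE = (0.39 - 0.33)/0.023719 = 2.5296
Critical value: z_0.005 = ±2.576
p-value = 0.0114
Decision: fail to reject H₀ at α = 0.01

Answer: z = 2.5296, fail to reject H₀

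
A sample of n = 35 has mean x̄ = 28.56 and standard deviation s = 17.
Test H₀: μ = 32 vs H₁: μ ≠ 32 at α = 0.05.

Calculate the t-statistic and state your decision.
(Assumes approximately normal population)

Answer: t = -1.1971, fail to reject H₀

Derivation:
df = n - 1 = 34
SE = s/√n = 17/√35 = 2.8735
t = (x̄ - μ₀)/SE = (28.56 - 32)/2.8735 = -1.1971
Critical value: t_{0.025,34} = ±2.032
p-value ≈ 0.2395
Decision: fail to reject H₀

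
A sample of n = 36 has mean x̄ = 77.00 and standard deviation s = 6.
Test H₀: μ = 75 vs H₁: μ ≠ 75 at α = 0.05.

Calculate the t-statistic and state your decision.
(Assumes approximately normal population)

df = n - 1 = 35
SE = s/√n = 6/√36 = 1.0000
t = (x̄ - μ₀)/SE = (77.00 - 75)/1.0000 = 2.0000
Critical value: t_{0.025,35} = ±2.030
p-value ≈ 0.0533
Decision: fail to reject H₀

Answer: t = 2.0000, fail to reject H₀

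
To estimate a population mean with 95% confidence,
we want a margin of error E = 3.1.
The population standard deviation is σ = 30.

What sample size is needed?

z_0.025 = 1.960
n = (z×σ/E)² = (1.960×30/3.1)²
n = 359.7752
Round up: n = 360

Answer: n = 360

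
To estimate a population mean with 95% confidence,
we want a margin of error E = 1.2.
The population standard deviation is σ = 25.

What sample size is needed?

z_0.025 = 1.960
n = (z×σ/E)² = (1.960×25/1.2)²
n = 1667.3611
Round up: n = 1668

Answer: n = 1668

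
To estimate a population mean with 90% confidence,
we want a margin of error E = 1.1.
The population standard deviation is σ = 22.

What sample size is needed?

Answer: n = 1083

Derivation:
z_0.05 = 1.645
n = (z×σ/E)² = (1.645×22/1.1)²
n = 1082.4100
Round up: n = 1083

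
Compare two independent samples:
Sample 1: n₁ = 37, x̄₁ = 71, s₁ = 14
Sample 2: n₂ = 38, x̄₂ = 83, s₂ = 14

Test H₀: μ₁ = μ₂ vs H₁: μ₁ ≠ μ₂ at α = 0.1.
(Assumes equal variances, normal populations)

Answer: t = -3.7113, reject H₀

Derivation:
Pooled variance: s²_p = [36×14² + 37×14²]/(73) = 196.0000
s_p = 14.0000
SE = s_p×√(1/n₁ + 1/n₂) = 14.0000×√(1/37 + 1/38) = 3.2334
t = (x̄₁ - x̄₂)/SE = (71 - 83)/3.2334 = -3.7113
df = 73, t-critical = ±1.666
Decision: reject H₀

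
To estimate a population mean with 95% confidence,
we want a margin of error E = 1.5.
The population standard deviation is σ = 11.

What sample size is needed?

Answer: n = 207

Derivation:
z_0.025 = 1.960
n = (z×σ/E)² = (1.960×11/1.5)²
n = 206.5927
Round up: n = 207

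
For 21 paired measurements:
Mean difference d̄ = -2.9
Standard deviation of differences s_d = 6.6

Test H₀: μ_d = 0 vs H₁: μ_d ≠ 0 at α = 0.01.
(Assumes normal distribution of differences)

Answer: t = -2.0136, fail to reject H₀

Derivation:
df = n - 1 = 20
SE = s_d/√n = 6.6/√21 = 1.4402
t = d̄/SE = -2.9/1.4402 = -2.0136
Critical value: t_{0.005,20} = ±2.845
p-value ≈ 0.0577
Decision: fail to reject H₀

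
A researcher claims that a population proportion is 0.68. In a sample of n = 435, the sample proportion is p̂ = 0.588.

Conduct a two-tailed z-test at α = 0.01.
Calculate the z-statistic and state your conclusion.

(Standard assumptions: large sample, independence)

Answer: z = -4.1134, reject H₀

Derivation:
H₀: p = 0.68, H₁: p ≠ 0.68
Standard error: SE = √(p₀(1-p₀)/n) = √(0.68×0.32/435) = 0.022366
z-statistic: z = (p̂ - p₀)/SE = (0.588 - 0.68)/0.022366 = -4.1134
Critical value: z_0.005 = ±2.576
p-value < 0.0001
Decision: reject H₀ at α = 0.01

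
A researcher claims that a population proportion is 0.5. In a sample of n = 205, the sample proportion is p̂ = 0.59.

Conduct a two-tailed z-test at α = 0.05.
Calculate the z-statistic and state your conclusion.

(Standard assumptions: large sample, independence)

Answer: z = 2.5772, reject H₀

Derivation:
H₀: p = 0.5, H₁: p ≠ 0.5
Standard error: SE = √(p₀(1-p₀)/n) = √(0.5×0.5/205) = 0.034922
z-statistic: z = (p̂ - p₀)/SE = (0.59 - 0.5)/0.034922 = 2.5772
Critical value: z_0.025 = ±1.960
p-value = 0.0100
Decision: reject H₀ at α = 0.05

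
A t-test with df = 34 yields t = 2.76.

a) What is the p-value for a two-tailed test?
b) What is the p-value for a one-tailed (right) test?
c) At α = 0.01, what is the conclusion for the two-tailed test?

Answer: a) 0.0092, b) 0.0046, c) reject H₀

Derivation:
Using t-distribution with df = 34:
a) Two-tailed: p = 2×P(T > 2.76) = 0.0092
b) One-tailed: p = P(T > 2.76) = 0.0046
c) 0.0092 < 0.01, reject H₀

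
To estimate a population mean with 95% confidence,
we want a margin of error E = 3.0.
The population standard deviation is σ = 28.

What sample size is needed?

Answer: n = 335

Derivation:
z_0.025 = 1.960
n = (z×σ/E)² = (1.960×28/3.0)²
n = 334.6460
Round up: n = 335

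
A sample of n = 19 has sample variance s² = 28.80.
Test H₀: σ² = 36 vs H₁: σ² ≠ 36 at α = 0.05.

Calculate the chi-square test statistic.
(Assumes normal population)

df = n - 1 = 18
χ² = (n-1)s²/σ₀² = 18×28.80/36 = 14.4000
Critical values: χ²_{0.975,18} = 8.231, χ²_{0.025,18} = 31.526
Rejection region: χ² < 8.231 or χ² > 31.526
Decision: fail to reject H₀

Answer: χ² = 14.4000, fail to reject H₀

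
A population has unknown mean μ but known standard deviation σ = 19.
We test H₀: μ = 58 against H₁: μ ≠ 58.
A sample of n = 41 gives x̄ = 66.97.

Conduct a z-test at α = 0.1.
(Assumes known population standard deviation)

Answer: z = 3.0230, reject H₀

Derivation:
Standard error: SE = σ/√n = 19/√41 = 2.9673
z-statistic: z = (x̄ - μ₀)/SE = (66.97 - 58)/2.9673 = 3.0230
Critical value: ±1.645
p-value = 0.0025
Decision: reject H₀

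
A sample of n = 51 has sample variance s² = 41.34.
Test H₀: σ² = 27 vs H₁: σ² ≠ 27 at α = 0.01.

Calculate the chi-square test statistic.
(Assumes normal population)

df = n - 1 = 50
χ² = (n-1)s²/σ₀² = 50×41.34/27 = 76.5556
Critical values: χ²_{0.995,50} = 27.991, χ²_{0.005,50} = 79.490
Rejection region: χ² < 27.991 or χ² > 79.490
Decision: fail to reject H₀

Answer: χ² = 76.5556, fail to reject H₀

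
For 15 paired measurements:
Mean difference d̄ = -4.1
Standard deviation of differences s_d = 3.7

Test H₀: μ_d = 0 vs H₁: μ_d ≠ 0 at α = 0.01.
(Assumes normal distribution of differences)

Answer: t = -4.2918, reject H₀

Derivation:
df = n - 1 = 14
SE = s_d/√n = 3.7/√15 = 0.9553
t = d̄/SE = -4.1/0.9553 = -4.2918
Critical value: t_{0.005,14} = ±2.977
p-value ≈ 0.0007
Decision: reject H₀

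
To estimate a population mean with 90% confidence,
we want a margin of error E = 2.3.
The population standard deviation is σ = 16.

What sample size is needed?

z_0.05 = 1.645
n = (z×σ/E)² = (1.645×16/2.3)²
n = 130.9532
Round up: n = 131

Answer: n = 131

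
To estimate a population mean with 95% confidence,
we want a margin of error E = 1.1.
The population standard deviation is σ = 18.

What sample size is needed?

z_0.025 = 1.960
n = (z×σ/E)² = (1.960×18/1.1)²
n = 1028.6598
Round up: n = 1029

Answer: n = 1029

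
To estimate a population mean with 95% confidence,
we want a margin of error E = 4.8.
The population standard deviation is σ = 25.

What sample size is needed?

z_0.025 = 1.960
n = (z×σ/E)² = (1.960×25/4.8)²
n = 104.2101
Round up: n = 105

Answer: n = 105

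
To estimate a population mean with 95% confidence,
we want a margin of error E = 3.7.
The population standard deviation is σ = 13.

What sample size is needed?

z_0.025 = 1.960
n = (z×σ/E)² = (1.960×13/3.7)²
n = 47.4237
Round up: n = 48

Answer: n = 48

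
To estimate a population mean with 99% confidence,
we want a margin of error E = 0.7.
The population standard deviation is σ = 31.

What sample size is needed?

z_0.005 = 2.576
n = (z×σ/E)² = (2.576×31/0.7)²
n = 13014.2464
Round up: n = 13015

Answer: n = 13015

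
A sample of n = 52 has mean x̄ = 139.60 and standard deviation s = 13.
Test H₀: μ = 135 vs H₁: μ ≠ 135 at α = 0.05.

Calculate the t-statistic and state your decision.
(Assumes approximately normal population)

df = n - 1 = 51
SE = s/√n = 13/√52 = 1.8028
t = (x̄ - μ₀)/SE = (139.60 - 135)/1.8028 = 2.5516
Critical value: t_{0.025,51} = ±2.008
p-value ≈ 0.0138
Decision: reject H₀

Answer: t = 2.5516, reject H₀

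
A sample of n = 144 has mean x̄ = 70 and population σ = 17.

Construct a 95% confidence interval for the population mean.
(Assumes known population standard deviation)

Answer: (67.2233, 72.7767)

Derivation:
Confidence level: 95%, α = 0.05
z_0.025 = 1.960
SE = σ/√n = 17/√144 = 1.4167
Margin of error = 1.960 × 1.4167 = 2.7767
CI: x̄ ± margin = 70 ± 2.7767
CI: (67.2233, 72.7767)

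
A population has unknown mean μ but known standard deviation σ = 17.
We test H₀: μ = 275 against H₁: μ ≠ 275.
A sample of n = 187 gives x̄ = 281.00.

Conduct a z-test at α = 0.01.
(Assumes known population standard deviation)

Answer: z = 4.8263, reject H₀

Derivation:
Standard error: SE = σ/√n = 17/√187 = 1.2432
z-statistic: z = (x̄ - μ₀)/SE = (281.00 - 275)/1.2432 = 4.8263
Critical value: ±2.576
p-value < 0.0001
Decision: reject H₀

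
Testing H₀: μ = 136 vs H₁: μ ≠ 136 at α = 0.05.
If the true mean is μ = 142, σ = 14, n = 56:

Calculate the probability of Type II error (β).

Answer: β ≈ 0.1062

Derivation:
SE = σ/√n = 14/√56 = 1.8708
Critical values: μ₀ ± z_0.025×SE = 136 ± 1.960×1.8708
Acceptance region: (132.3332, 139.6668)
Under H₁ (μ = 142): z_high = (139.6668 - 142)/1.8708 = -1.2472, z_low = (132.3332 - 142)/1.8708 = -5.1672
β = P(not reject | H₁) = Φ(-1.2472) - Φ(-5.1672) ≈ 0.1062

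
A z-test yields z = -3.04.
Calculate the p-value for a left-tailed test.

Answer: p-value ≈ 0.0012

Derivation:
For z = -3.04:
p = P(Z < -3.04) = Φ(-3.04) = 0.0012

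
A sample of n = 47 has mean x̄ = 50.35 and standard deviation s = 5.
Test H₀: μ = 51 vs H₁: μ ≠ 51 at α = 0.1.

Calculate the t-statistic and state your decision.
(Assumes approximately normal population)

df = n - 1 = 46
SE = s/√n = 5/√47 = 0.7293
t = (x̄ - μ₀)/SE = (50.35 - 51)/0.7293 = -0.8913
Critical value: t_{0.05,46} = ±1.679
p-value ≈ 0.3774
Decision: fail to reject H₀

Answer: t = -0.8913, fail to reject H₀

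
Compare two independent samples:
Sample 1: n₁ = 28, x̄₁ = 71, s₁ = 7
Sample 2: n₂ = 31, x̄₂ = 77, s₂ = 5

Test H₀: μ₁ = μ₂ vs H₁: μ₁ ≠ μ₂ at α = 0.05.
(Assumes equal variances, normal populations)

Answer: t = -3.8161, reject H₀

Derivation:
Pooled variance: s²_p = [27×7² + 30×5²]/(57) = 36.3684
s_p = 6.0306
SE = s_p×√(1/n₁ + 1/n₂) = 6.0306×√(1/28 + 1/31) = 1.5723
t = (x̄₁ - x̄₂)/SE = (71 - 77)/1.5723 = -3.8161
df = 57, t-critical = ±2.002
Decision: reject H₀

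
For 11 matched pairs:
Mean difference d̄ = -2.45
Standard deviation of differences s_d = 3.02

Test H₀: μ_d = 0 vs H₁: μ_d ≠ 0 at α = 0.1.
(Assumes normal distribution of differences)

Answer: t = -2.6905, reject H₀

Derivation:
df = n - 1 = 10
SE = s_d/√n = 3.02/√11 = 0.9106
t = d̄/SE = -2.45/0.9106 = -2.6905
Critical value: t_{0.05,10} = ±1.812
p-value ≈ 0.0227
Decision: reject H₀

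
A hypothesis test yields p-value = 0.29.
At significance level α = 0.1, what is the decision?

Compare p-value to α:
0.29 ≥ 0.1
Decision: fail to reject H₀

Answer: fail to reject H₀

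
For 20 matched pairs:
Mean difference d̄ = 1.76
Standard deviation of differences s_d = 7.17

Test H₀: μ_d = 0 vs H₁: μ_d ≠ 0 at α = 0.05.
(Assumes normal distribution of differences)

Answer: t = 1.0977, fail to reject H₀

Derivation:
df = n - 1 = 19
SE = s_d/√n = 7.17/√20 = 1.6033
t = d̄/SE = 1.76/1.6033 = 1.0977
Critical value: t_{0.025,19} = ±2.093
p-value ≈ 0.2861
Decision: fail to reject H₀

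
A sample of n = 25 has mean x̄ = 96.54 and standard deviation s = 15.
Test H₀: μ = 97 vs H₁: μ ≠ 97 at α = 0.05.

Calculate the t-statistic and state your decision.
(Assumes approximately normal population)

Answer: t = -0.1533, fail to reject H₀

Derivation:
df = n - 1 = 24
SE = s/√n = 15/√25 = 3.0000
t = (x̄ - μ₀)/SE = (96.54 - 97)/3.0000 = -0.1533
Critical value: t_{0.025,24} = ±2.064
p-value ≈ 0.8794
Decision: fail to reject H₀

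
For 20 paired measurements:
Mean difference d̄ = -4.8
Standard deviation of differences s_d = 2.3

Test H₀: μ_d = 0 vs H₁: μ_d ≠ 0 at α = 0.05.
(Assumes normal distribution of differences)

Answer: t = -9.3331, reject H₀

Derivation:
df = n - 1 = 19
SE = s_d/√n = 2.3/√20 = 0.5143
t = d̄/SE = -4.8/0.5143 = -9.3331
Critical value: t_{0.025,19} = ±2.093
p-value < 0.0001
Decision: reject H₀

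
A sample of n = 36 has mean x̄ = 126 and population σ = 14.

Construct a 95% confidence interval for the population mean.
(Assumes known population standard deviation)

Confidence level: 95%, α = 0.05
z_0.025 = 1.960
SE = σ/√n = 14/√36 = 2.3333
Margin of error = 1.960 × 2.3333 = 4.5733
CI: x̄ ± margin = 126 ± 4.5733
CI: (121.4267, 130.5733)

Answer: (121.4267, 130.5733)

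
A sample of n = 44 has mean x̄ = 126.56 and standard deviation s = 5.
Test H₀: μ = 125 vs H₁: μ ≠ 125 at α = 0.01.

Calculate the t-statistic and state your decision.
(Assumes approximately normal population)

Answer: t = 2.0695, fail to reject H₀

Derivation:
df = n - 1 = 43
SE = s/√n = 5/√44 = 0.7538
t = (x̄ - μ₀)/SE = (126.56 - 125)/0.7538 = 2.0695
Critical value: t_{0.005,43} = ±2.695
p-value ≈ 0.0445
Decision: fail to reject H₀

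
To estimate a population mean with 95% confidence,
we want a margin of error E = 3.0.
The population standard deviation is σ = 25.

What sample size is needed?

z_0.025 = 1.960
n = (z×σ/E)² = (1.960×25/3.0)²
n = 266.7778
Round up: n = 267

Answer: n = 267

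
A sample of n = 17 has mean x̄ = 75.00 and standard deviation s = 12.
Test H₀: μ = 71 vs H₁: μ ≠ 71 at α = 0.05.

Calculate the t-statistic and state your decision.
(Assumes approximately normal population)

Answer: t = 1.3744, fail to reject H₀

Derivation:
df = n - 1 = 16
SE = s/√n = 12/√17 = 2.9104
t = (x̄ - μ₀)/SE = (75.00 - 71)/2.9104 = 1.3744
Critical value: t_{0.025,16} = ±2.120
p-value ≈ 0.1883
Decision: fail to reject H₀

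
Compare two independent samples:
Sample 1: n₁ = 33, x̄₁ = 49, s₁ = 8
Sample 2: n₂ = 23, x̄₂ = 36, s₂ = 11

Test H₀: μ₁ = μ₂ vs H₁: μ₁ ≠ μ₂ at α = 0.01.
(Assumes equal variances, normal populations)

Pooled variance: s²_p = [32×8² + 22×11²]/(54) = 87.2222
s_p = 9.3393
SE = s_p×√(1/n₁ + 1/n₂) = 9.3393×√(1/33 + 1/23) = 2.5368
t = (x̄₁ - x̄₂)/SE = (49 - 36)/2.5368 = 5.1246
df = 54, t-critical = ±2.670
Decision: reject H₀

Answer: t = 5.1246, reject H₀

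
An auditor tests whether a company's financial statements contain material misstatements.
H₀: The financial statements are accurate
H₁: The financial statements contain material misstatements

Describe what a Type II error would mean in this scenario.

Answer: Failing to detect material misstatements that are actually present

Derivation:
Type I error: rejecting H₀ when it is actually true (false positive).
Type II error: failing to reject H₀ when H₁ is actually true (false negative).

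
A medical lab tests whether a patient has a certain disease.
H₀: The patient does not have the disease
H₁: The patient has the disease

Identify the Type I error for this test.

Answer: Diagnosing a healthy patient as having the disease (false positive)

Derivation:
A Type I error (probability α) occurs when we reject a true H₀.
A Type II error (probability β) occurs when we fail to reject a false H₀.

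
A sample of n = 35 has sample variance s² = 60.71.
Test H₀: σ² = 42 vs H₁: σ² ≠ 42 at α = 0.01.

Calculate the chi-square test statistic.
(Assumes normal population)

Answer: χ² = 49.1462, fail to reject H₀

Derivation:
df = n - 1 = 34
χ² = (n-1)s²/σ₀² = 34×60.71/42 = 49.1462
Critical values: χ²_{0.995,34} = 16.501, χ²_{0.005,34} = 58.964
Rejection region: χ² < 16.501 or χ² > 58.964
Decision: fail to reject H₀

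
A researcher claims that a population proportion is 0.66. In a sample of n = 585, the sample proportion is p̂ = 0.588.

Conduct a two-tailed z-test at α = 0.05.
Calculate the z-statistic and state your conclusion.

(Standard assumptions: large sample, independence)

H₀: p = 0.66, H₁: p ≠ 0.66
Standard error: SE = √(p₀(1-p₀)/n) = √(0.66×0.34/585) = 0.019585
z-statistic: z = (p̂ - p₀)/SE = (0.588 - 0.66)/0.019585 = -3.6763
Critical value: z_0.025 = ±1.960
p-value = 0.0002
Decision: reject H₀ at α = 0.05

Answer: z = -3.6763, reject H₀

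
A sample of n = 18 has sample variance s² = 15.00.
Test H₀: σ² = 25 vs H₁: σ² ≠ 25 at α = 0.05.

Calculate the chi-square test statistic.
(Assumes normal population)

Answer: χ² = 10.2000, fail to reject H₀

Derivation:
df = n - 1 = 17
χ² = (n-1)s²/σ₀² = 17×15.00/25 = 10.2000
Critical values: χ²_{0.975,17} = 7.564, χ²_{0.025,17} = 30.191
Rejection region: χ² < 7.564 or χ² > 30.191
Decision: fail to reject H₀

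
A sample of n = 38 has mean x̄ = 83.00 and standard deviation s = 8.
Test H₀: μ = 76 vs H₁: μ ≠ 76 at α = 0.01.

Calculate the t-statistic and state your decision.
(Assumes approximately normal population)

Answer: t = 5.3937, reject H₀

Derivation:
df = n - 1 = 37
SE = s/√n = 8/√38 = 1.2978
t = (x̄ - μ₀)/SE = (83.00 - 76)/1.2978 = 5.3937
Critical value: t_{0.005,37} = ±2.715
p-value < 0.0001
Decision: reject H₀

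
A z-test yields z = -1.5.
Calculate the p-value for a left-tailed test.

Answer: p-value ≈ 0.0668

Derivation:
For z = -1.5:
p = P(Z < -1.5) = Φ(-1.5) = 0.0668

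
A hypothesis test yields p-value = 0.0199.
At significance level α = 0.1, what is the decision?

Compare p-value to α:
0.0199 < 0.1
Decision: reject H₀

Answer: reject H₀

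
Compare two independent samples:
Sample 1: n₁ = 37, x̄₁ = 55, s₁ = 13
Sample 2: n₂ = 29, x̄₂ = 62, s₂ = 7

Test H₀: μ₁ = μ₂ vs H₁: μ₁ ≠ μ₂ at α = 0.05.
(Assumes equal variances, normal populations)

Pooled variance: s²_p = [36×13² + 28×7²]/(64) = 116.5000
s_p = 10.7935
SE = s_p×√(1/n₁ + 1/n₂) = 10.7935×√(1/37 + 1/29) = 2.6769
t = (x̄₁ - x̄₂)/SE = (55 - 62)/2.6769 = -2.6150
df = 64, t-critical = ±1.998
Decision: reject H₀

Answer: t = -2.6150, reject H₀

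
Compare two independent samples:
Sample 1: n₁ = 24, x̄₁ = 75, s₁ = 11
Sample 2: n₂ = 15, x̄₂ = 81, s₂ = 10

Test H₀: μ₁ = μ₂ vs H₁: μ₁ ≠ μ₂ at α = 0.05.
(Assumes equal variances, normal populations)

Pooled variance: s²_p = [23×11² + 14×10²]/(37) = 113.0541
s_p = 10.6327
SE = s_p×√(1/n₁ + 1/n₂) = 10.6327×√(1/24 + 1/15) = 3.4997
t = (x̄₁ - x̄₂)/SE = (75 - 81)/3.4997 = -1.7144
df = 37, t-critical = ±2.026
Decision: fail to reject H₀

Answer: t = -1.7144, fail to reject H₀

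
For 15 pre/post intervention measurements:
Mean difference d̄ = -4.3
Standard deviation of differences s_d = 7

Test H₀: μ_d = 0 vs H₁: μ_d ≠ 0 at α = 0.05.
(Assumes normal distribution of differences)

Answer: t = -2.3791, reject H₀

Derivation:
df = n - 1 = 14
SE = s_d/√n = 7/√15 = 1.8074
t = d̄/SE = -4.3/1.8074 = -2.3791
Critical value: t_{0.025,14} = ±2.145
p-value ≈ 0.0321
Decision: reject H₀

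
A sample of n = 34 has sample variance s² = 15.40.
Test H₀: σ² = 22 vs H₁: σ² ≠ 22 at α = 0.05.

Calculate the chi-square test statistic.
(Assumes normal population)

df = n - 1 = 33
χ² = (n-1)s²/σ₀² = 33×15.40/22 = 23.1000
Critical values: χ²_{0.975,33} = 19.047, χ²_{0.025,33} = 50.725
Rejection region: χ² < 19.047 or χ² > 50.725
Decision: fail to reject H₀

Answer: χ² = 23.1000, fail to reject H₀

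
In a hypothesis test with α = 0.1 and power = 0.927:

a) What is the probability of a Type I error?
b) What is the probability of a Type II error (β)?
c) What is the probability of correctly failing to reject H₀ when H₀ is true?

a) Type I error probability = α = 0.1
b) Power = P(reject H₀ | H₁ true) = 1 - β = 0.927, so Type II error probability = β = 1 - Power = 0.073
c) P(fail to reject H₀ | H₀ true) = 1 - α = 0.9

Answer: a) 0.1, b) 0.073, c) 0.9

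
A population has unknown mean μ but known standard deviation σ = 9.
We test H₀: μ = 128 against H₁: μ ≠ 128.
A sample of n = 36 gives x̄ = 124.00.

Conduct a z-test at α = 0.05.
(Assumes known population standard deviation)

Answer: z = -2.6667, reject H₀

Derivation:
Standard error: SE = σ/√n = 9/√36 = 1.5000
z-statistic: z = (x̄ - μ₀)/SE = (124.00 - 128)/1.5000 = -2.6667
Critical value: ±1.960
p-value = 0.0077
Decision: reject H₀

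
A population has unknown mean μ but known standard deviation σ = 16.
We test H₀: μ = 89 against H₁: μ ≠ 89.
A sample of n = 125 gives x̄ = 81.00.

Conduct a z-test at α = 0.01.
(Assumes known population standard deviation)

Standard error: SE = σ/√n = 16/√125 = 1.4311
z-statistic: z = (x̄ - μ₀)/SE = (81.00 - 89)/1.4311 = -5.5901
Critical value: ±2.576
p-value < 0.0001
Decision: reject H₀

Answer: z = -5.5901, reject H₀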